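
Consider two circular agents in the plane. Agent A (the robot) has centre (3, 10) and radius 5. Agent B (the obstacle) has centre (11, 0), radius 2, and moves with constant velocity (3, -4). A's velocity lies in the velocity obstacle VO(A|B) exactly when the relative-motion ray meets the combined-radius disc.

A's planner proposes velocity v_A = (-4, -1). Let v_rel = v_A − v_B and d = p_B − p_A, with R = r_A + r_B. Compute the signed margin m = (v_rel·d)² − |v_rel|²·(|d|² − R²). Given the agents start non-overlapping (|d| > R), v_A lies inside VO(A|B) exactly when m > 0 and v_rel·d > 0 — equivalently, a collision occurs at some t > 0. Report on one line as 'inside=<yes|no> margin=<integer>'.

d = (8, -10),  |d|² = 164;  R = 5+2 = 7,  c = 164−7² = 115
v_rel = (-7, 3),  |v_rel|² = 58;  v_rel·d = (-7)·(8) + (3)·(-10) = -86
58·t² + 172·t + 115 = 0  ⇒  m = (-86)² − 58·115 = 726
m = 726 > 0,  v_rel·d = -86 < 0  ⇒  outside

inside=no margin=726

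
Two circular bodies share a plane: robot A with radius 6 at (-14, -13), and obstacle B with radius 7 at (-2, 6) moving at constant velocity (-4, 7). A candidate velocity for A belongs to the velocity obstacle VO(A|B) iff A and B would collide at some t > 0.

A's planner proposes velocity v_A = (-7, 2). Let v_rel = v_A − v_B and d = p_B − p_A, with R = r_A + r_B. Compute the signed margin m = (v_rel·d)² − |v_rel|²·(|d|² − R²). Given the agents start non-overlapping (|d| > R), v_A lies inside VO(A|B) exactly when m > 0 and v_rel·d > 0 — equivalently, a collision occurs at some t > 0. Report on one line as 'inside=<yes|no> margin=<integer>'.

d = (12, 19),  |d|² = 505;  R = 6+7 = 13,  c = 505−13² = 336
v_rel = (-3, -5),  |v_rel|² = 34;  v_rel·d = (-3)·(12) + (-5)·(19) = -131
34·t² + 262·t + 336 = 0  ⇒  m = (-131)² − 34·336 = 5737
m = 5737 > 0,  v_rel·d = -131 < 0  ⇒  outside

inside=no margin=5737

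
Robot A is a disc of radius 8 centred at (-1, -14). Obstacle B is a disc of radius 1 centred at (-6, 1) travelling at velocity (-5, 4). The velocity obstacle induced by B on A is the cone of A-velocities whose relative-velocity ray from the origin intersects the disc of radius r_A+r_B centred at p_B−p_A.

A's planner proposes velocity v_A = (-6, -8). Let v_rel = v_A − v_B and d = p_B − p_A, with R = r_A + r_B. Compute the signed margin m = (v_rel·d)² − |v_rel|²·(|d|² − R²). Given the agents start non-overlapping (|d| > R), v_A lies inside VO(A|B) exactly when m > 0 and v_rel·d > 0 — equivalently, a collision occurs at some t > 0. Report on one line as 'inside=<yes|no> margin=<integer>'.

d = (-5, 15),  |d|² = 250;  R = 8+1 = 9,  c = 250−9² = 169
v_rel = (-1, -12),  |v_rel|² = 145;  v_rel·d = (-1)·(-5) + (-12)·(15) = -175
145·t² + 350·t + 169 = 0  ⇒  m = (-175)² − 145·169 = 6120
m = 6120 > 0,  v_rel·d = -175 < 0  ⇒  outside

inside=no margin=6120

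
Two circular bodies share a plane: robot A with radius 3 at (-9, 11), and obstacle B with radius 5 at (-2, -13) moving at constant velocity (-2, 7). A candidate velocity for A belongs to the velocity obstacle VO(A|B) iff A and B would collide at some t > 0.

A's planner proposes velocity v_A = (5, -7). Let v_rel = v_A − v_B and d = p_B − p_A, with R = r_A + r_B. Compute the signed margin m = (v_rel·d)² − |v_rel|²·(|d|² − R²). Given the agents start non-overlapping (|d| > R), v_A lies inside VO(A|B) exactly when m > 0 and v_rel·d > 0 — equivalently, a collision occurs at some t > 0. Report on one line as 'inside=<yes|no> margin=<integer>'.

d = (7, -24),  |d|² = 625;  R = 3+5 = 8,  c = 625−8² = 561
v_rel = (7, -14),  |v_rel|² = 245;  v_rel·d = (7)·(7) + (-14)·(-24) = 385
245·t² − 770·t + 561 = 0  ⇒  m = 385² − 245·561 = 10780
m = 10780 > 0,  v_rel·d = 385 > 0  ⇒  inside

inside=yes margin=10780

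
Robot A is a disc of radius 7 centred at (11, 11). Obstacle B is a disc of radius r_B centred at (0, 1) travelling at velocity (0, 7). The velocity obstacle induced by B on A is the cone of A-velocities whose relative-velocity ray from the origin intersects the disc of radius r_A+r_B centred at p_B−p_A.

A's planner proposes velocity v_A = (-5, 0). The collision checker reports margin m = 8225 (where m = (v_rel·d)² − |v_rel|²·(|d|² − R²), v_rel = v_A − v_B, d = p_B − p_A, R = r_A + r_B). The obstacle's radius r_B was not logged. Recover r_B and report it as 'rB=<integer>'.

m = 8225
d = (-11, -10);  v_rel = (-5, -7),  |v_rel|² = 74
v_rel×d = (-5)·(-10) − (-7)·(-11) = -27
since m = R²·74 − (-27)²:  R² = (729 + 8225) / 74 = 121
R = √121 = 11  ⇒  r_B = 11 − 7 = 4

rB=4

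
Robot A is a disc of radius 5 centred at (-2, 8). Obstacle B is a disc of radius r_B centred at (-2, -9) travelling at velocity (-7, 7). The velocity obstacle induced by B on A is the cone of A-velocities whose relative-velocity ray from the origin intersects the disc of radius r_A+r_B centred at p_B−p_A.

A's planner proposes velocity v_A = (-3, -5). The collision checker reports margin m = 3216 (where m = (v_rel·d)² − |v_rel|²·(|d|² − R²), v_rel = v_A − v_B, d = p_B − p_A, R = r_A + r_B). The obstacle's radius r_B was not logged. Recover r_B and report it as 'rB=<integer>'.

m = 3216
d = (0, -17);  v_rel = (4, -12),  |v_rel|² = 160
v_rel×d = (4)·(-17) − (-12)·(0) = -68
since m = R²·160 − (-68)²:  R² = (4624 + 3216) / 160 = 49
R = √49 = 7  ⇒  r_B = 7 − 5 = 2

rB=2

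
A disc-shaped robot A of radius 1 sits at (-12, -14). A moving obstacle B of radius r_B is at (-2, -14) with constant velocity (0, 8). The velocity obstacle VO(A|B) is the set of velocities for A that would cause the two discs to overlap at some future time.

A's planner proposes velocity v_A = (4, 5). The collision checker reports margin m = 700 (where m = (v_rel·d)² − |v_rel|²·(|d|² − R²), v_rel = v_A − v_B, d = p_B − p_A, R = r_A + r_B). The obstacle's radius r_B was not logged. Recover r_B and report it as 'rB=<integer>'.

m = 700
d = (10, 0);  v_rel = (4, -3),  |v_rel|² = 25
v_rel×d = (4)·(0) − (-3)·(10) = 30
since m = R²·25 − 30²:  R² = (900 + 700) / 25 = 64
R = √64 = 8  ⇒  r_B = 8 − 1 = 7

rB=7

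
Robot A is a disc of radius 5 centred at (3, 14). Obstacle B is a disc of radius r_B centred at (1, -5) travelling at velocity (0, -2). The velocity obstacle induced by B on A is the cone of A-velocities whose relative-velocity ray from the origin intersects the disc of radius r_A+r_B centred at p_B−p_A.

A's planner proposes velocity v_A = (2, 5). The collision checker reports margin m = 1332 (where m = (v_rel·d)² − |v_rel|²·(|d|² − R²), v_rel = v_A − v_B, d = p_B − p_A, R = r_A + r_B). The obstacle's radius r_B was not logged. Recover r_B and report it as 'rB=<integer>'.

m = 1332
d = (-2, -19);  v_rel = (2, 7),  |v_rel|² = 53
v_rel×d = (2)·(-19) − (7)·(-2) = -24
since m = R²·53 − (-24)²:  R² = (576 + 1332) / 53 = 36
R = √36 = 6  ⇒  r_B = 6 − 5 = 1

rB=1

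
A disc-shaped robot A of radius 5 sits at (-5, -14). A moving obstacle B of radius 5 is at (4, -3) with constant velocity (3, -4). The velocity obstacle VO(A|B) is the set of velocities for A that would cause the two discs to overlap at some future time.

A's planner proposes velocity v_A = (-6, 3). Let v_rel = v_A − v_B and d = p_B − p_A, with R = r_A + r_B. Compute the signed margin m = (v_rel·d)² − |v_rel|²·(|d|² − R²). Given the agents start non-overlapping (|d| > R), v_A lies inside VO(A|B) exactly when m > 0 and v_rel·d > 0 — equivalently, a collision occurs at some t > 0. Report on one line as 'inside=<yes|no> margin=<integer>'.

d = (9, 11),  |d|² = 202;  R = 5+5 = 10,  c = 202−10² = 102
v_rel = (-9, 7),  |v_rel|² = 130;  v_rel·d = (-9)·(9) + (7)·(11) = -4
130·t² + 8·t + 102 = 0  ⇒  m = (-4)² − 130·102 = -13244
m = -13244 < 0,  v_rel·d = -4 < 0  ⇒  outside

inside=no margin=-13244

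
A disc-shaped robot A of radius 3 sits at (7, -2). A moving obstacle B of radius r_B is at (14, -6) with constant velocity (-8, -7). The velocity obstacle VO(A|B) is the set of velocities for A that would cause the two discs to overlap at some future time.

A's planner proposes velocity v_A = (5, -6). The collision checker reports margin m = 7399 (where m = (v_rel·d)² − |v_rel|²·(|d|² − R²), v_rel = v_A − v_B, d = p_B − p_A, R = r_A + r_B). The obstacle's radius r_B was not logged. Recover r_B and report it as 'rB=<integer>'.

m = 7399
d = (7, -4);  v_rel = (13, 1),  |v_rel|² = 170
v_rel×d = (13)·(-4) − (1)·(7) = -59
since m = R²·170 − (-59)²:  R² = (3481 + 7399) / 170 = 64
R = √64 = 8  ⇒  r_B = 8 − 3 = 5

rB=5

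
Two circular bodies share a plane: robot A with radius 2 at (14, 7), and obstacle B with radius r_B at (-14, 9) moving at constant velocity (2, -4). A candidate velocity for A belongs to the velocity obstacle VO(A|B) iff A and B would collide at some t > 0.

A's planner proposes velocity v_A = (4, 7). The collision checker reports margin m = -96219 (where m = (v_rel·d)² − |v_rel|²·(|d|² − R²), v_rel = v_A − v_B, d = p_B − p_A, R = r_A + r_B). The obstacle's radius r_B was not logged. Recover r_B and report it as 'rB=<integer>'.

m = -96219
d = (-28, 2);  v_rel = (2, 11),  |v_rel|² = 125
v_rel×d = (2)·(2) − (11)·(-28) = 312
since m = R²·125 − 312²:  R² = (97344 + -96219) / 125 = 9
R = √9 = 3  ⇒  r_B = 3 − 2 = 1

rB=1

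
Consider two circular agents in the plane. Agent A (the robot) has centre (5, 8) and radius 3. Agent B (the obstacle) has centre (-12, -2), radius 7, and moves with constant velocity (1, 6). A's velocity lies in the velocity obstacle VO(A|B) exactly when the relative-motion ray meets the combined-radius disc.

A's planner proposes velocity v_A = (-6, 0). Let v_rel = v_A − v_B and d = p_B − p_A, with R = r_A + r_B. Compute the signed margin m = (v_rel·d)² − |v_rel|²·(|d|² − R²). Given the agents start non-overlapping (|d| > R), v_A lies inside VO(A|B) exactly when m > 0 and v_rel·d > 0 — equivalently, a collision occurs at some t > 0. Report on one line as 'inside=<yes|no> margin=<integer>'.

d = (-17, -10),  |d|² = 389;  R = 3+7 = 10,  c = 389−10² = 289
v_rel = (-7, -6),  |v_rel|² = 85;  v_rel·d = (-7)·(-17) + (-6)·(-10) = 179
85·t² − 358·t + 289 = 0  ⇒  m = 179² − 85·289 = 7476
m = 7476 > 0,  v_rel·d = 179 > 0  ⇒  inside

inside=yes margin=7476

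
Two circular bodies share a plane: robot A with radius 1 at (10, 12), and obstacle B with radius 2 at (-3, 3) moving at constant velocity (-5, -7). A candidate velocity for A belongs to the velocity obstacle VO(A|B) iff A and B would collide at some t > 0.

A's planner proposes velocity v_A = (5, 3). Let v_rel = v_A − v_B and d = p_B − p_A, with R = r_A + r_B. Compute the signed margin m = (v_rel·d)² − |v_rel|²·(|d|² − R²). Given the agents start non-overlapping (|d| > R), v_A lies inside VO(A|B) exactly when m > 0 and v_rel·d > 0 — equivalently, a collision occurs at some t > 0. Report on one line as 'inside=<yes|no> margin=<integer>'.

d = (-13, -9),  |d|² = 250;  R = 1+2 = 3,  c = 250−3² = 241
v_rel = (10, 10),  |v_rel|² = 200;  v_rel·d = (10)·(-13) + (10)·(-9) = -220
200·t² + 440·t + 241 = 0  ⇒  m = (-220)² − 200·241 = 200
m = 200 > 0,  v_rel·d = -220 < 0  ⇒  outside

inside=no margin=200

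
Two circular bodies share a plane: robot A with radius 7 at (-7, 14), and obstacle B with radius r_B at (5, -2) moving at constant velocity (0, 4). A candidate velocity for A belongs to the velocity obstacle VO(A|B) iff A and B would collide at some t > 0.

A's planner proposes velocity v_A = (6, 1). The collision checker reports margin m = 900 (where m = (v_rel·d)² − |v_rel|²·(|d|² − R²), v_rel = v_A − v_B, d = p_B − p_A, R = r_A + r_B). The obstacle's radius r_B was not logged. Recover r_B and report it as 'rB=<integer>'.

m = 900
d = (12, -16);  v_rel = (6, -3),  |v_rel|² = 45
v_rel×d = (6)·(-16) − (-3)·(12) = -60
since m = R²·45 − (-60)²:  R² = (3600 + 900) / 45 = 100
R = √100 = 10  ⇒  r_B = 10 − 7 = 3

rB=3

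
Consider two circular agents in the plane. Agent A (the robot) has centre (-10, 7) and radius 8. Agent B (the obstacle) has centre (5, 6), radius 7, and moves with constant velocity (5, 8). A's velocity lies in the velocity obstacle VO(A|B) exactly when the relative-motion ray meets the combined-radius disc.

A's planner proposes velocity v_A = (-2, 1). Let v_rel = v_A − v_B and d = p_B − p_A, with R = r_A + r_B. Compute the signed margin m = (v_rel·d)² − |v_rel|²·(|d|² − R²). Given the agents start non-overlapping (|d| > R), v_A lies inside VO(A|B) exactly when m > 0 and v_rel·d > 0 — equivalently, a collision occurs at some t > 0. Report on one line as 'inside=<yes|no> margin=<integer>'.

d = (15, -1),  |d|² = 226;  R = 8+7 = 15,  c = 226−15² = 1
v_rel = (-7, -7),  |v_rel|² = 98;  v_rel·d = (-7)·(15) + (-7)·(-1) = -98
98·t² + 196·t + 1 = 0  ⇒  m = (-98)² − 98·1 = 9506
m = 9506 > 0,  v_rel·d = -98 < 0  ⇒  outside

inside=no margin=9506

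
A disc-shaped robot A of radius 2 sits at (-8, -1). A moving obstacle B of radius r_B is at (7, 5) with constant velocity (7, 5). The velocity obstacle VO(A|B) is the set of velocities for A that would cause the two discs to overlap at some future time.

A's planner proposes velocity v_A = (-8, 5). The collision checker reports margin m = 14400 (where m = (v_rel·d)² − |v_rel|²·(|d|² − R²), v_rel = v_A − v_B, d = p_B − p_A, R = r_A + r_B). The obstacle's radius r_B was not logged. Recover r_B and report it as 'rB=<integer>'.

m = 14400
d = (15, 6);  v_rel = (-15, 0),  |v_rel|² = 225
v_rel×d = (-15)·(6) − (0)·(15) = -90
since m = R²·225 − (-90)²:  R² = (8100 + 14400) / 225 = 100
R = √100 = 10  ⇒  r_B = 10 − 2 = 8

rB=8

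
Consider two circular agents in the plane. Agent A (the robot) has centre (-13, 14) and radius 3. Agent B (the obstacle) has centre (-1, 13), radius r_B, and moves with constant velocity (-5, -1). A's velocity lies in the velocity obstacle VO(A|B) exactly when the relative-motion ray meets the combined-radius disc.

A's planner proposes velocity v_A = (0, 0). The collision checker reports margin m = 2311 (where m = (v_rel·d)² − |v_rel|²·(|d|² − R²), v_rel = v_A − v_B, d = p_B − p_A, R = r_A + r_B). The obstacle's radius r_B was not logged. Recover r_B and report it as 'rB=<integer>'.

m = 2311
d = (12, -1);  v_rel = (5, 1),  |v_rel|² = 26
v_rel×d = (5)·(-1) − (1)·(12) = -17
since m = R²·26 − (-17)²:  R² = (289 + 2311) / 26 = 100
R = √100 = 10  ⇒  r_B = 10 − 3 = 7

rB=7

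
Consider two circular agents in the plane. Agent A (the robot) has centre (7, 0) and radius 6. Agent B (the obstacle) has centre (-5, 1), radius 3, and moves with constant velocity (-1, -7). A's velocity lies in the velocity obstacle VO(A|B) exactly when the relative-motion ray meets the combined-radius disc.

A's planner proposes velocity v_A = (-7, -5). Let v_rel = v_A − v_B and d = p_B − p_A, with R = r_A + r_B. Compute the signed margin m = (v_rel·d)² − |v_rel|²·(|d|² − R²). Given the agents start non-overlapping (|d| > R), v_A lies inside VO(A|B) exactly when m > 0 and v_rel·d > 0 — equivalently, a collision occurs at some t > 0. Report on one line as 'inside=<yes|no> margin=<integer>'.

d = (-12, 1),  |d|² = 145;  R = 6+3 = 9,  c = 145−9² = 64
v_rel = (-6, 2),  |v_rel|² = 40;  v_rel·d = (-6)·(-12) + (2)·(1) = 74
40·t² − 148·t + 64 = 0  ⇒  m = 74² − 40·64 = 2916
m = 2916 > 0,  v_rel·d = 74 > 0  ⇒  inside

inside=yes margin=2916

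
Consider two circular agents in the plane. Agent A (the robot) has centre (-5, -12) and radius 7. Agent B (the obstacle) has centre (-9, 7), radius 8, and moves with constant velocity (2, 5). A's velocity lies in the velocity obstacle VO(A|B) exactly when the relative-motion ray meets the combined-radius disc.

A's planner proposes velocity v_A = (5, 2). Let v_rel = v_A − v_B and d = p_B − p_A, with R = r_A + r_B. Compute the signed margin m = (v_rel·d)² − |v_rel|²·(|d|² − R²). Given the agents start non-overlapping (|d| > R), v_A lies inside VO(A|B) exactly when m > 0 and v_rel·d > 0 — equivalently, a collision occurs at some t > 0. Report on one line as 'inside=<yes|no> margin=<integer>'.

d = (-4, 19),  |d|² = 377;  R = 7+8 = 15,  c = 377−15² = 152
v_rel = (3, -3),  |v_rel|² = 18;  v_rel·d = (3)·(-4) + (-3)·(19) = -69
18·t² + 138·t + 152 = 0  ⇒  m = (-69)² − 18·152 = 2025
m = 2025 > 0,  v_rel·d = -69 < 0  ⇒  outside

inside=no margin=2025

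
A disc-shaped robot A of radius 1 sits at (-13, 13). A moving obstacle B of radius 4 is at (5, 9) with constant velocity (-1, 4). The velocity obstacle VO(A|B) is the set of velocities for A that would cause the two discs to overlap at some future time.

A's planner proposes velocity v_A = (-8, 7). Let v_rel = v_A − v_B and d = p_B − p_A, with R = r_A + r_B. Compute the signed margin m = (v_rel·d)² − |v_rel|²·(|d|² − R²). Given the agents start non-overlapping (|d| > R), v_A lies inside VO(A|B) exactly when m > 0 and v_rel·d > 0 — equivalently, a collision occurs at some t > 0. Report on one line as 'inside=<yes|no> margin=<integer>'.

d = (18, -4),  |d|² = 340;  R = 1+4 = 5,  c = 340−5² = 315
v_rel = (-7, 3),  |v_rel|² = 58;  v_rel·d = (-7)·(18) + (3)·(-4) = -138
58·t² + 276·t + 315 = 0  ⇒  m = (-138)² − 58·315 = 774
m = 774 > 0,  v_rel·d = -138 < 0  ⇒  outside

inside=no margin=774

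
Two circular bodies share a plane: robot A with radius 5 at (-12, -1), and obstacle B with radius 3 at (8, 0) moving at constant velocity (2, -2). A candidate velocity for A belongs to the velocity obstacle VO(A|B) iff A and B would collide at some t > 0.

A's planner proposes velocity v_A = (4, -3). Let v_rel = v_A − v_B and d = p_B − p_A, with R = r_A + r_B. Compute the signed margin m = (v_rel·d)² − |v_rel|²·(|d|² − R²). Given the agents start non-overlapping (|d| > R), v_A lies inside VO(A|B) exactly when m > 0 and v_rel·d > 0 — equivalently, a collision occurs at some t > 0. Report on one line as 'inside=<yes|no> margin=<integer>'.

d = (20, 1),  |d|² = 401;  R = 5+3 = 8,  c = 401−8² = 337
v_rel = (2, -1),  |v_rel|² = 5;  v_rel·d = (2)·(20) + (-1)·(1) = 39
5·t² − 78·t + 337 = 0  ⇒  m = 39² − 5·337 = -164
m = -164 < 0,  v_rel·d = 39 > 0  ⇒  outside

inside=no margin=-164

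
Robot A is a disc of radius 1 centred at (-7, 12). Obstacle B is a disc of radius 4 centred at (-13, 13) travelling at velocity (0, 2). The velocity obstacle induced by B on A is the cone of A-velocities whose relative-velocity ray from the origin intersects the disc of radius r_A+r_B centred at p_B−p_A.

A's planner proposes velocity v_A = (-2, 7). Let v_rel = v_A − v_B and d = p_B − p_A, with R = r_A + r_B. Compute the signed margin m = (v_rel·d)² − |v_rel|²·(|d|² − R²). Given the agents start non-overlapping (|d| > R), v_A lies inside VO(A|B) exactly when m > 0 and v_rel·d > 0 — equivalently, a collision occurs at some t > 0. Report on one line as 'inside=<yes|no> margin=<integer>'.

d = (-6, 1),  |d|² = 37;  R = 1+4 = 5,  c = 37−5² = 12
v_rel = (-2, 5),  |v_rel|² = 29;  v_rel·d = (-2)·(-6) + (5)·(1) = 17
29·t² − 34·t + 12 = 0  ⇒  m = 17² − 29·12 = -59
m = -59 < 0,  v_rel·d = 17 > 0  ⇒  outside

inside=no margin=-59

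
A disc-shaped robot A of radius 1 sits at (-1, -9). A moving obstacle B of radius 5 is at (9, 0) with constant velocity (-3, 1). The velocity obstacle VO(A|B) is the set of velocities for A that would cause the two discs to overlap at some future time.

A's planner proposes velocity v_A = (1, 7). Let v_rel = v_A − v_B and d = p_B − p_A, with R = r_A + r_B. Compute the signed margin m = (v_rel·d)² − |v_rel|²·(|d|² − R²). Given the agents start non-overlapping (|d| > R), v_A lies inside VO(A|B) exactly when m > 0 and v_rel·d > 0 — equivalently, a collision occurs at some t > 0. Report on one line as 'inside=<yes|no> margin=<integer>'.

d = (10, 9),  |d|² = 181;  R = 1+5 = 6,  c = 181−6² = 145
v_rel = (4, 6),  |v_rel|² = 52;  v_rel·d = (4)·(10) + (6)·(9) = 94
52·t² − 188·t + 145 = 0  ⇒  m = 94² − 52·145 = 1296
m = 1296 > 0,  v_rel·d = 94 > 0  ⇒  inside

inside=yes margin=1296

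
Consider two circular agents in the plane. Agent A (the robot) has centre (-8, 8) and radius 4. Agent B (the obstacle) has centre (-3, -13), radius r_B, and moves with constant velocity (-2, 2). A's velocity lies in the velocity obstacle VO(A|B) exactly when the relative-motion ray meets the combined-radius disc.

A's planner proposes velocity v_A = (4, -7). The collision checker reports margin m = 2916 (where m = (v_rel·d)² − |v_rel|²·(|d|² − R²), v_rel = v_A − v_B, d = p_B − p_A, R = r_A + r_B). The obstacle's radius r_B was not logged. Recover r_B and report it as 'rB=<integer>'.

m = 2916
d = (5, -21);  v_rel = (6, -9),  |v_rel|² = 117
v_rel×d = (6)·(-21) − (-9)·(5) = -81
since m = R²·117 − (-81)²:  R² = (6561 + 2916) / 117 = 81
R = √81 = 9  ⇒  r_B = 9 − 4 = 5

rB=5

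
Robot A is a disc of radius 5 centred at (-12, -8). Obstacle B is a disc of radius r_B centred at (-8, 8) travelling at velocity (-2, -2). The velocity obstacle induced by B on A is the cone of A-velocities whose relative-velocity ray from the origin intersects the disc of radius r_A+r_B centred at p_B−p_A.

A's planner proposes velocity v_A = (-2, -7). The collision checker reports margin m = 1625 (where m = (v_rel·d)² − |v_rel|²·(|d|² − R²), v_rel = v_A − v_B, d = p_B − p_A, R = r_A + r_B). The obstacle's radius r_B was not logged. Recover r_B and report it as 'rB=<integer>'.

m = 1625
d = (4, 16);  v_rel = (0, -5),  |v_rel|² = 25
v_rel×d = (0)·(16) − (-5)·(4) = 20
since m = R²·25 − 20²:  R² = (400 + 1625) / 25 = 81
R = √81 = 9  ⇒  r_B = 9 − 5 = 4

rB=4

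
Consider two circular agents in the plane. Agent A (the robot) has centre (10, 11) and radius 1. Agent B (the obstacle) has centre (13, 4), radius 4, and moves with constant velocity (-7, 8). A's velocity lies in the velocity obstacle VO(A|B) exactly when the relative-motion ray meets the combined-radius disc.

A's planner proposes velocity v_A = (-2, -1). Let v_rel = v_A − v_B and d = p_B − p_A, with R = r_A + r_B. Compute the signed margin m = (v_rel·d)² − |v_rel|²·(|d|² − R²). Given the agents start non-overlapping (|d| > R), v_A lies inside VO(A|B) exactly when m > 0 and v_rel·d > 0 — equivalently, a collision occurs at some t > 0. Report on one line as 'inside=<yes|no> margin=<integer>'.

d = (3, -7),  |d|² = 58;  R = 1+4 = 5,  c = 58−5² = 33
v_rel = (5, -9),  |v_rel|² = 106;  v_rel·d = (5)·(3) + (-9)·(-7) = 78
106·t² − 156·t + 33 = 0  ⇒  m = 78² − 106·33 = 2586
m = 2586 > 0,  v_rel·d = 78 > 0  ⇒  inside

inside=yes margin=2586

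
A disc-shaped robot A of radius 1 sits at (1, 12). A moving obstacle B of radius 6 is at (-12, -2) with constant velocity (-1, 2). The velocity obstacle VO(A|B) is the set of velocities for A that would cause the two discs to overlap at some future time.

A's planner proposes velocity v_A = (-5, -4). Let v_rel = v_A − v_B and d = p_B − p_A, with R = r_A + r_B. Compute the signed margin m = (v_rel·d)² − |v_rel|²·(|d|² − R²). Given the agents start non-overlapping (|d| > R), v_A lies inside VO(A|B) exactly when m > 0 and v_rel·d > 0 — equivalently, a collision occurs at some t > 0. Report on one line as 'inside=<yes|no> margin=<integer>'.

d = (-13, -14),  |d|² = 365;  R = 1+6 = 7,  c = 365−7² = 316
v_rel = (-4, -6),  |v_rel|² = 52;  v_rel·d = (-4)·(-13) + (-6)·(-14) = 136
52·t² − 272·t + 316 = 0  ⇒  m = 136² − 52·316 = 2064
m = 2064 > 0,  v_rel·d = 136 > 0  ⇒  inside

inside=yes margin=2064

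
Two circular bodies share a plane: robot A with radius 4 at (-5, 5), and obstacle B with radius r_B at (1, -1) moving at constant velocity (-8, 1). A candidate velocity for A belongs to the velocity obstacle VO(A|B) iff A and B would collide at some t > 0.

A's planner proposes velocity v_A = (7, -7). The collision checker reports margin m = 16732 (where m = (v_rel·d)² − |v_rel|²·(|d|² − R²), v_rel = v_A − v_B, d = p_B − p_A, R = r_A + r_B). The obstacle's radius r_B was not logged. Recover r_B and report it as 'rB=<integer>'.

m = 16732
d = (6, -6);  v_rel = (15, -8),  |v_rel|² = 289
v_rel×d = (15)·(-6) − (-8)·(6) = -42
since m = R²·289 − (-42)²:  R² = (1764 + 16732) / 289 = 64
R = √64 = 8  ⇒  r_B = 8 − 4 = 4

rB=4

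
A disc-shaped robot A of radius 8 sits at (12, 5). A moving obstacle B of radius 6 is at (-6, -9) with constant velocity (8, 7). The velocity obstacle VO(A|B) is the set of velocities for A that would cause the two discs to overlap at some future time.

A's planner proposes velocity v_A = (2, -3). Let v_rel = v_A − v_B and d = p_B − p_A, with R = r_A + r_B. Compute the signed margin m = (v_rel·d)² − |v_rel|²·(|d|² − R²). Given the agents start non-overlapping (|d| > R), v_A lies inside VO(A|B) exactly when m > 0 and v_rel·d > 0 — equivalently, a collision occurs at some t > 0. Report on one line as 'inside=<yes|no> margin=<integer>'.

d = (-18, -14),  |d|² = 520;  R = 8+6 = 14,  c = 520−14² = 324
v_rel = (-6, -10),  |v_rel|² = 136;  v_rel·d = (-6)·(-18) + (-10)·(-14) = 248
136·t² − 496·t + 324 = 0  ⇒  m = 248² − 136·324 = 17440
m = 17440 > 0,  v_rel·d = 248 > 0  ⇒  inside

inside=yes margin=17440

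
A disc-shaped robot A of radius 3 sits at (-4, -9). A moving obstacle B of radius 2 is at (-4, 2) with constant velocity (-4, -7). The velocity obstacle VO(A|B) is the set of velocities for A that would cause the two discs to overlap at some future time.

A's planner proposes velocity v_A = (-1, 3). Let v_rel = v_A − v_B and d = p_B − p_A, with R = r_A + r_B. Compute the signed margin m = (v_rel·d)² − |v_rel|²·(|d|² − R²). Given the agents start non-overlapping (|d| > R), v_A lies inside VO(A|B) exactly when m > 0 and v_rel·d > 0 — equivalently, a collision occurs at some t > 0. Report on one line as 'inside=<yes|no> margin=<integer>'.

d = (0, 11),  |d|² = 121;  R = 3+2 = 5,  c = 121−5² = 96
v_rel = (3, 10),  |v_rel|² = 109;  v_rel·d = (3)·(0) + (10)·(11) = 110
109·t² − 220·t + 96 = 0  ⇒  m = 110² − 109·96 = 1636
m = 1636 > 0,  v_rel·d = 110 > 0  ⇒  inside

inside=yes margin=1636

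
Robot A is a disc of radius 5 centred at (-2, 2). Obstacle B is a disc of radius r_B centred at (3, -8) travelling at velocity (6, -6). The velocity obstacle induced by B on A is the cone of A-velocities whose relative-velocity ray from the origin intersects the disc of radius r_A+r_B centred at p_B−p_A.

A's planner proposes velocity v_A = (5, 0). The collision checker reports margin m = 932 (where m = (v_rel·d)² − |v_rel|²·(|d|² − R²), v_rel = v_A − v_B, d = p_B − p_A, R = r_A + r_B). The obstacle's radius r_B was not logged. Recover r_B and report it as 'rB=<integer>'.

m = 932
d = (5, -10);  v_rel = (-1, 6),  |v_rel|² = 37
v_rel×d = (-1)·(-10) − (6)·(5) = -20
since m = R²·37 − (-20)²:  R² = (400 + 932) / 37 = 36
R = √36 = 6  ⇒  r_B = 6 − 5 = 1

rB=1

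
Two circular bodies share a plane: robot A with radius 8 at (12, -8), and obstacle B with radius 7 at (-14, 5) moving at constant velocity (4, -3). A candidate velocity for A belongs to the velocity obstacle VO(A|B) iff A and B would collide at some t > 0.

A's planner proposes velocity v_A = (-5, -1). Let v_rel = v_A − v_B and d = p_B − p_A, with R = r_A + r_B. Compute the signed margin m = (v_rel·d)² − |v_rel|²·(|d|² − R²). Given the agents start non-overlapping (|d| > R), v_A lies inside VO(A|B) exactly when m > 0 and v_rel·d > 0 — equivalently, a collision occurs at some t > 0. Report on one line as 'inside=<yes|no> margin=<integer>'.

d = (-26, 13),  |d|² = 845;  R = 8+7 = 15,  c = 845−15² = 620
v_rel = (-9, 2),  |v_rel|² = 85;  v_rel·d = (-9)·(-26) + (2)·(13) = 260
85·t² − 520·t + 620 = 0  ⇒  m = 260² − 85·620 = 14900
m = 14900 > 0,  v_rel·d = 260 > 0  ⇒  inside

inside=yes margin=14900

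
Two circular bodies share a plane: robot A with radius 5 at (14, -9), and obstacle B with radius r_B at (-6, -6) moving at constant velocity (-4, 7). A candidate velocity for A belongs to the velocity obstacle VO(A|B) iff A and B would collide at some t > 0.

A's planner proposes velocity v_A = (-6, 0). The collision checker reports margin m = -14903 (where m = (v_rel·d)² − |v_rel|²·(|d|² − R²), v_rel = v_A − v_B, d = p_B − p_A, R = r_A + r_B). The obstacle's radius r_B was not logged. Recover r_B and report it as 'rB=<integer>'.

m = -14903
d = (-20, 3);  v_rel = (-2, -7),  |v_rel|² = 53
v_rel×d = (-2)·(3) − (-7)·(-20) = -146
since m = R²·53 − (-146)²:  R² = (21316 + -14903) / 53 = 121
R = √121 = 11  ⇒  r_B = 11 − 5 = 6

rB=6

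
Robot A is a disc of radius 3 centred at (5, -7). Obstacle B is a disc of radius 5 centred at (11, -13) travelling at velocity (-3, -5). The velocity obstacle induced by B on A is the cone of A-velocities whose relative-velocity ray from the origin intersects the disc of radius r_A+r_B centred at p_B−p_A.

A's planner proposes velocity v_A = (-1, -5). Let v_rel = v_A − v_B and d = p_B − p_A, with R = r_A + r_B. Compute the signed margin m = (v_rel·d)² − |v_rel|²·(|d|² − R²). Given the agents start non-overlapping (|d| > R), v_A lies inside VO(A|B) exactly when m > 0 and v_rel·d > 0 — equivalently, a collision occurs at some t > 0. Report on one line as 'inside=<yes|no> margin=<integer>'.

d = (6, -6),  |d|² = 72;  R = 3+5 = 8,  c = 72−8² = 8
v_rel = (2, 0),  |v_rel|² = 4;  v_rel·d = (2)·(6) + (0)·(-6) = 12
4·t² − 24·t + 8 = 0  ⇒  m = 12² − 4·8 = 112
m = 112 > 0,  v_rel·d = 12 > 0  ⇒  inside

inside=yes margin=112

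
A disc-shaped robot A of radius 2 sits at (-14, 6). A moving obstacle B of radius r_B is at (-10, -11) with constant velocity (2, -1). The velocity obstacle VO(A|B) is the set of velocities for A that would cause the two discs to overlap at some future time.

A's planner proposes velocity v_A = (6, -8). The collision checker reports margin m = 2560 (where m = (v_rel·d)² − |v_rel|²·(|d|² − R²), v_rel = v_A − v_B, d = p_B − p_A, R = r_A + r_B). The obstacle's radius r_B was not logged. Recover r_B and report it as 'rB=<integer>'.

m = 2560
d = (4, -17);  v_rel = (4, -7),  |v_rel|² = 65
v_rel×d = (4)·(-17) − (-7)·(4) = -40
since m = R²·65 − (-40)²:  R² = (1600 + 2560) / 65 = 64
R = √64 = 8  ⇒  r_B = 8 − 2 = 6

rB=6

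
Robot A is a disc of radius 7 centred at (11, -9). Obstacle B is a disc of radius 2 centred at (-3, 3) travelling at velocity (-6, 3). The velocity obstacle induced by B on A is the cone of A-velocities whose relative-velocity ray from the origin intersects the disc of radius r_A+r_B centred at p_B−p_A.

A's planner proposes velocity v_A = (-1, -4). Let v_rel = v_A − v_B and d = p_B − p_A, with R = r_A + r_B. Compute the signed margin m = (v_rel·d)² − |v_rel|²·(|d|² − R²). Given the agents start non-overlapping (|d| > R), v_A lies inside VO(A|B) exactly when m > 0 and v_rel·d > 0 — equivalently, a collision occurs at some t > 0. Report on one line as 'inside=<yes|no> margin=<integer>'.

d = (-14, 12),  |d|² = 340;  R = 7+2 = 9,  c = 340−9² = 259
v_rel = (5, -7),  |v_rel|² = 74;  v_rel·d = (5)·(-14) + (-7)·(12) = -154
74·t² + 308·t + 259 = 0  ⇒  m = (-154)² − 74·259 = 4550
m = 4550 > 0,  v_rel·d = -154 < 0  ⇒  outside

inside=no margin=4550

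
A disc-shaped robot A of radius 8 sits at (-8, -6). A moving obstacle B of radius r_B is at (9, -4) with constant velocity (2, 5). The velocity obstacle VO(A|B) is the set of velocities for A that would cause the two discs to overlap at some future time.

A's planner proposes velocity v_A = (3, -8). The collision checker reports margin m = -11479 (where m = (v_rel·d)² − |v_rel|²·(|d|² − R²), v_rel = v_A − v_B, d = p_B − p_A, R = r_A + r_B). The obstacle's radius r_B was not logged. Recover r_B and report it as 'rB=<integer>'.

m = -11479
d = (17, 2);  v_rel = (1, -13),  |v_rel|² = 170
v_rel×d = (1)·(2) − (-13)·(17) = 223
since m = R²·170 − 223²:  R² = (49729 + -11479) / 170 = 225
R = √225 = 15  ⇒  r_B = 15 − 8 = 7

rB=7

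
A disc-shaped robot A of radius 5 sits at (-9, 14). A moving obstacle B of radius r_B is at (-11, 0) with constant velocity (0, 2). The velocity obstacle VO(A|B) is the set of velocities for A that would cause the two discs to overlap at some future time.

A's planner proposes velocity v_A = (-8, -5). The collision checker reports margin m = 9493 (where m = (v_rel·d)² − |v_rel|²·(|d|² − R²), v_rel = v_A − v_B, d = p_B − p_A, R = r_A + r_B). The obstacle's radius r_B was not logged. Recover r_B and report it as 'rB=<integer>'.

m = 9493
d = (-2, -14);  v_rel = (-8, -7),  |v_rel|² = 113
v_rel×d = (-8)·(-14) − (-7)·(-2) = 98
since m = R²·113 − 98²:  R² = (9604 + 9493) / 113 = 169
R = √169 = 13  ⇒  r_B = 13 − 5 = 8

rB=8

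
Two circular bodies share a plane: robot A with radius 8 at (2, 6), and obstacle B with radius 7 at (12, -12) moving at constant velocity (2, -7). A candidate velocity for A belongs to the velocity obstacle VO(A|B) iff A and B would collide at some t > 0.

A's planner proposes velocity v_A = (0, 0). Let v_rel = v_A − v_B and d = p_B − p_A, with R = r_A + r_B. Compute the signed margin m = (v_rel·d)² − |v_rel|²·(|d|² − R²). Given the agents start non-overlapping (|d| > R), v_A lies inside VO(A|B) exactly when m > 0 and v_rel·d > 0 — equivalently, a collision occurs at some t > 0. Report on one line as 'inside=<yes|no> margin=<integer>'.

d = (10, -18),  |d|² = 424;  R = 8+7 = 15,  c = 424−15² = 199
v_rel = (-2, 7),  |v_rel|² = 53;  v_rel·d = (-2)·(10) + (7)·(-18) = -146
53·t² + 292·t + 199 = 0  ⇒  m = (-146)² − 53·199 = 10769
m = 10769 > 0,  v_rel·d = -146 < 0  ⇒  outside

inside=no margin=10769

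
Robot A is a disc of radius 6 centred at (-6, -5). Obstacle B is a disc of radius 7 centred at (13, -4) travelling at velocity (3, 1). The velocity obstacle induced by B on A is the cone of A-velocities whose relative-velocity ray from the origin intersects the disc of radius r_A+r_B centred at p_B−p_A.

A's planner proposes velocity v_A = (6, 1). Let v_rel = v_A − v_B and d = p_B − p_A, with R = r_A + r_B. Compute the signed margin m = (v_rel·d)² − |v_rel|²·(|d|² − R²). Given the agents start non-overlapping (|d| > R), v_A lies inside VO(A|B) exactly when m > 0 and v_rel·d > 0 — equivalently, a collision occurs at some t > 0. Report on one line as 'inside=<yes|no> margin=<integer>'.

d = (19, 1),  |d|² = 362;  R = 6+7 = 13,  c = 362−13² = 193
v_rel = (3, 0),  |v_rel|² = 9;  v_rel·d = (3)·(19) + (0)·(1) = 57
9·t² − 114·t + 193 = 0  ⇒  m = 57² − 9·193 = 1512
m = 1512 > 0,  v_rel·d = 57 > 0  ⇒  inside

inside=yes margin=1512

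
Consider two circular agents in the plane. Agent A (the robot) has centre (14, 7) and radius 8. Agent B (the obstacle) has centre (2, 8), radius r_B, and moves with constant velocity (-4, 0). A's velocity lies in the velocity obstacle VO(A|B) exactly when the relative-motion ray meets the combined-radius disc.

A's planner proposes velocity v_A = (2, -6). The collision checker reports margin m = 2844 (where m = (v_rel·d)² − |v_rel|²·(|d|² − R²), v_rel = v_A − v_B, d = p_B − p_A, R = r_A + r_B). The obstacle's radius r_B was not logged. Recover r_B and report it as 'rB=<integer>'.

m = 2844
d = (-12, 1);  v_rel = (6, -6),  |v_rel|² = 72
v_rel×d = (6)·(1) − (-6)·(-12) = -66
since m = R²·72 − (-66)²:  R² = (4356 + 2844) / 72 = 100
R = √100 = 10  ⇒  r_B = 10 − 8 = 2

rB=2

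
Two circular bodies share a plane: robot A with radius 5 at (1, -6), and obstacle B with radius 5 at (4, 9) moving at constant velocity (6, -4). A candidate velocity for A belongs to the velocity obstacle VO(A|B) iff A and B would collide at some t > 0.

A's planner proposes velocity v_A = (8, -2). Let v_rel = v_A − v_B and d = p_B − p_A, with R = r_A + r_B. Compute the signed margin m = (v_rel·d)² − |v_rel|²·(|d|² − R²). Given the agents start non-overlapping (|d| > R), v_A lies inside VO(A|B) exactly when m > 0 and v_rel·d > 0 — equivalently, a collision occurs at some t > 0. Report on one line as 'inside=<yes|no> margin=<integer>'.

d = (3, 15),  |d|² = 234;  R = 5+5 = 10,  c = 234−10² = 134
v_rel = (2, 2),  |v_rel|² = 8;  v_rel·d = (2)·(3) + (2)·(15) = 36
8·t² − 72·t + 134 = 0  ⇒  m = 36² − 8·134 = 224
m = 224 > 0,  v_rel·d = 36 > 0  ⇒  inside

inside=yes margin=224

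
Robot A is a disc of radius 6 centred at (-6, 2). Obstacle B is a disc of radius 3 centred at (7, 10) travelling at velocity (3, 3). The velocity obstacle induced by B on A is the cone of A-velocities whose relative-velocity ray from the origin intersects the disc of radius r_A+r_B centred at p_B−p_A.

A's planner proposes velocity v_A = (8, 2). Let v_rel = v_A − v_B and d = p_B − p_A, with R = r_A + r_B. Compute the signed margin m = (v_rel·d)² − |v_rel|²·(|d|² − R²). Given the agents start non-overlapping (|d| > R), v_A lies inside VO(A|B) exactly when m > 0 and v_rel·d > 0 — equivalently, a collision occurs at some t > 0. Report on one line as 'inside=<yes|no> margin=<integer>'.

d = (13, 8),  |d|² = 233;  R = 6+3 = 9,  c = 233−9² = 152
v_rel = (5, -1),  |v_rel|² = 26;  v_rel·d = (5)·(13) + (-1)·(8) = 57
26·t² − 114·t + 152 = 0  ⇒  m = 57² − 26·152 = -703
m = -703 < 0,  v_rel·d = 57 > 0  ⇒  outside

inside=no margin=-703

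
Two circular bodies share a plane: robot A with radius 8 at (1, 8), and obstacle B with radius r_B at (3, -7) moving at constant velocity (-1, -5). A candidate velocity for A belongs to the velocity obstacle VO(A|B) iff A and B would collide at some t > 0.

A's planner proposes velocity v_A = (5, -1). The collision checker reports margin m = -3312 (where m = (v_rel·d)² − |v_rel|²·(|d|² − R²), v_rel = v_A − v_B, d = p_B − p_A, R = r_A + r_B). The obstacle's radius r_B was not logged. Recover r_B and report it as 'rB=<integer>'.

m = -3312
d = (2, -15);  v_rel = (6, 4),  |v_rel|² = 52
v_rel×d = (6)·(-15) − (4)·(2) = -98
since m = R²·52 − (-98)²:  R² = (9604 + -3312) / 52 = 121
R = √121 = 11  ⇒  r_B = 11 − 8 = 3

rB=3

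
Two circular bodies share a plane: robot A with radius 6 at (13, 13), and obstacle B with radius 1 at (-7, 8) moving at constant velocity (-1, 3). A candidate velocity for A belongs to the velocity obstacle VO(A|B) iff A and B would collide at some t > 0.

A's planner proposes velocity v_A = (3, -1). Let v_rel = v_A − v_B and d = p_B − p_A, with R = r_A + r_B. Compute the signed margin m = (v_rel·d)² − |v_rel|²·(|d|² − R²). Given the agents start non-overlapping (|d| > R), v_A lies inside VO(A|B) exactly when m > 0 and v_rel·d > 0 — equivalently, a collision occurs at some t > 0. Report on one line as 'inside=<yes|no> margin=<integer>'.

d = (-20, -5),  |d|² = 425;  R = 6+1 = 7,  c = 425−7² = 376
v_rel = (4, -4),  |v_rel|² = 32;  v_rel·d = (4)·(-20) + (-4)·(-5) = -60
32·t² + 120·t + 376 = 0  ⇒  m = (-60)² − 32·376 = -8432
m = -8432 < 0,  v_rel·d = -60 < 0  ⇒  outside

inside=no margin=-8432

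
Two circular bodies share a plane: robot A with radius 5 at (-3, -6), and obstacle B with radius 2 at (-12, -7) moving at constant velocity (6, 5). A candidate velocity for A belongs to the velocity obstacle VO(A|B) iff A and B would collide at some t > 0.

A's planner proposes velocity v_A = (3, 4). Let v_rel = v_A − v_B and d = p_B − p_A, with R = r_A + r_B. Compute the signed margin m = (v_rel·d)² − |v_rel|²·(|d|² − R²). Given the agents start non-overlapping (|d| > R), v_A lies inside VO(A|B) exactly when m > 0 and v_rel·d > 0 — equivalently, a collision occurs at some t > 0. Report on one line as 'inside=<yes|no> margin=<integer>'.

d = (-9, -1),  |d|² = 82;  R = 5+2 = 7,  c = 82−7² = 33
v_rel = (-3, -1),  |v_rel|² = 10;  v_rel·d = (-3)·(-9) + (-1)·(-1) = 28
10·t² − 56·t + 33 = 0  ⇒  m = 28² − 10·33 = 454
m = 454 > 0,  v_rel·d = 28 > 0  ⇒  inside

inside=yes margin=454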